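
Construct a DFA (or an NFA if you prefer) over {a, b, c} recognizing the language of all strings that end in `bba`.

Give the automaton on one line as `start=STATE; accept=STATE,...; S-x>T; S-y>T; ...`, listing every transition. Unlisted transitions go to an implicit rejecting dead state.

Remember how much of `bba` the current input suffix matches. State s0 means no match yet; s1 means the last symbol is `b`; s2 means the last 2 symbols are `bb`; s3 means the last 3 symbols are `bba`. Only s3 accepts. On a mismatch, fall back to the longest proper suffix that is still a prefix of `bba`.
A 4-state machine:
        a   b   c  
>  s0   s0  s1  s0 
   s1   s0  s2  s0 
   s2   s3  s2  s0 
 * s3   s0  s1  s0 
(> = start, * = accepting)

start=s0; accept=s3; s0-a>s0; s0-b>s1; s0-c>s0; s1-a>s0; s1-b>s2; s1-c>s0; s2-a>s3; s2-b>s2; s2-c>s0; s3-a>s0; s3-b>s1; s3-c>s0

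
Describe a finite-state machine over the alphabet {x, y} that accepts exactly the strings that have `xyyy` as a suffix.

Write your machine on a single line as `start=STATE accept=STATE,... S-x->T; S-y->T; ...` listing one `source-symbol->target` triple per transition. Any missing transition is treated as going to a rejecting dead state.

start=q0; accept=q4; q0-x->q1; q0-y->q0; q1-x->q1; q1-y->q2; q2-x->q1; q2-y->q3; q3-x->q1; q3-y->q4; q4-x->q1; q4-y->q0

Remember how much of `xyyy` the current input suffix matches. State q0 means no match yet; q1 means the last symbol is `x`; q2 means the last 2 symbols are `xy`; q3 means the last 3 symbols are `xyy`; q4 means the last 4 symbols are `xyyy`. Only q4 accepts. On a mismatch, fall back to the longest proper suffix that is still a prefix of `xyyy`.
5 states suffice.
        x   y  
>  q0   q1  q0 
   q1   q1  q2 
   q2   q1  q3 
   q3   q1  q4 
 * q4   q1  q0 
(> = start, * = accepting)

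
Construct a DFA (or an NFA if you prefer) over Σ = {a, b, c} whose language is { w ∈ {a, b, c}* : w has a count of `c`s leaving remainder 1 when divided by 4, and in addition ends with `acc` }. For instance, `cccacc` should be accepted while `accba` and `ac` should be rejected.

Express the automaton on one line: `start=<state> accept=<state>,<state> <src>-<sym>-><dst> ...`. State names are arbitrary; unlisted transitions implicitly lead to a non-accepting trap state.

start=q0 accept=q6 q0-a->q0 q0-b->q0 q0-c->q1 q1-a->q1 q1-b->q1 q1-c->q2 q2-a->q2 q2-b->q2 q2-c->q3 q3-a->q4 q3-b->q3 q3-c->q0 q4-a->q4 q4-b->q3 q4-c->q5 q5-a->q0 q5-b->q0 q5-c->q6 q6-a->q1 q6-b->q1 q6-c->q2

Build one automaton per condition and run them in lockstep. The first has 4 states tracking the count of `c`s modulo 4; the second has 4 states tracking how much of the suffix `acc` has currently been matched. A product state is a pair (one from each), accepting exactly when both do. Minimizing collapses redundant product states.
7 states suffice.
        a   b   c  
>  q0   q0  q0  q1 
   q1   q1  q1  q2 
   q2   q2  q2  q3 
   q3   q4  q3  q0 
   q4   q4  q3  q5 
   q5   q0  q0  q6 
 * q6   q1  q1  q2 
(> = start, * = accepting)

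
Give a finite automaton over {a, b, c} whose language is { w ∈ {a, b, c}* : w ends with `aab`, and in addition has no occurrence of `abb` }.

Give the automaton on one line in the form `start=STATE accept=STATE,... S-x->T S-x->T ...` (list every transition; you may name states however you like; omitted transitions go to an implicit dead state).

Handle the two conditions separately and then intersect. The first has 4 states tracking how much of the suffix `aab` has currently been matched; the second has 4 states tracking partial matches of the forbidden pattern `abb`. A product state is a pair (one from each), accepting exactly when both do. Equivalent product states are then merged.
6 states suffice.
        a   b   c  
>  q0   q1  q0  q0 
   q1   q2  q3  q0 
   q2   q2  q4  q0 
   q3   q1  q5  q0 
 * q4   q1  q5  q0 
   q5   q5  q5  q5 
(> = start, * = accepting)

start=q0 accept=q4 q0-a->q1 q0-b->q0 q0-c->q0 q1-a->q2 q1-b->q3 q1-c->q0 q2-a->q2 q2-b->q4 q2-c->q0 q3-a->q1 q3-b->q5 q3-c->q0 q4-a->q1 q4-b->q5 q4-c->q0 q5-a->q5 q5-b->q5 q5-c->q5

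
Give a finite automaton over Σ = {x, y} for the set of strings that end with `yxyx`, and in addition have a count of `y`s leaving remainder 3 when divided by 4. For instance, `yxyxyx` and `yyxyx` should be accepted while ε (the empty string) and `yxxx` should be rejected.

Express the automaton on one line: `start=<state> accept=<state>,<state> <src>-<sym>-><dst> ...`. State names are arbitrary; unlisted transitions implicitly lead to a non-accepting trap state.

Handle the two conditions separately and then intersect. One (5 states) tracks how much of the suffix `yxyx` has currently been matched; the other (4 states) tracks the count of `y`s modulo 4. Each combined state is a pair, one component from each; accept when both components accept.
A 20-state machine:
          x    y  
>  S0     S0   S1 
   S1     S2   S3 
   S2     S4   S5 
   S3     S6   S7 
   S4     S4   S3 
   S5     S8   S7 
   S6     S9  S10 
   S7    S11  S12 
   S8     S9  S10 
   S9     S9   S7 
   S10   S13  S12 
   S11   S14  S15 
   S12   S16   S1 
 * S13   S14  S15 
   S14   S14  S12 
   S15   S17   S1 
   S16    S0  S18 
   S17    S0  S18 
   S18   S19   S3 
   S19    S4   S5 
(> = start, * = accepting)

start=S0 accept=S13 S0-x->S0 S0-y->S1 S1-x->S2 S1-y->S3 S2-x->S4 S2-y->S5 S3-x->S6 S3-y->S7 S4-x->S4 S4-y->S3 S5-x->S8 S5-y->S7 S6-x->S9 S6-y->S10 S7-x->S11 S7-y->S12 S8-x->S9 S8-y->S10 S9-x->S9 S9-y->S7 S10-x->S13 S10-y->S12 S11-x->S14 S11-y->S15 S12-x->S16 S12-y->S1 S13-x->S14 S13-y->S15 S14-x->S14 S14-y->S12 S15-x->S17 S15-y->S1 S16-x->S0 S16-y->S18 S17-x->S0 S17-y->S18 S18-x->S19 S18-y->S3 S19-x->S4 S19-y->S5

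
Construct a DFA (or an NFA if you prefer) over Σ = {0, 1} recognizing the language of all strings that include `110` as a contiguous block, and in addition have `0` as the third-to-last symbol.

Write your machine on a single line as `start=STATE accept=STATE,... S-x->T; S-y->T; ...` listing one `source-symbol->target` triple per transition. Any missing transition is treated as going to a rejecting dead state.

start=q0; accept=q6,q7,q8,q9; q0-0->q0; q0-1->q1; q1-0->q0; q1-1->q2; q2-0->q3; q2-1->q2; q3-0->q4; q3-1->q5; q4-0->q6; q4-1->q7; q5-0->q8; q5-1->q9; q6-0->q6; q6-1->q7; q7-0->q8; q7-1->q9; q8-0->q4; q8-1->q5; q9-0->q3; q9-1->q2

Run two small machines in parallel and take their product. The first has 4 states tracking whether and how much of `110` has been seen; the second has 15 states tracking the last 3 symbols read. A product state is a pair (one from each), accepting exactly when both do. Equivalent product states are then merged.
        0   1  
>  q0   q0  q1 
   q1   q0  q2 
   q2   q3  q2 
   q3   q4  q5 
   q4   q6  q7 
   q5   q8  q9 
 * q6   q6  q7 
 * q7   q8  q9 
 * q8   q4  q5 
 * q9   q3  q2 
(> = start, * = accepting)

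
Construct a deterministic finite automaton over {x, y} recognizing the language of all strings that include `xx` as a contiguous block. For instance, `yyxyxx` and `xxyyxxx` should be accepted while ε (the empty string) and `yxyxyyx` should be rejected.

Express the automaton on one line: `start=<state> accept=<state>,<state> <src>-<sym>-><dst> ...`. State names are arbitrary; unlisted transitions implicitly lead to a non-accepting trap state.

start=S0 accept=S2 S0-x->S1 S0-y->S0 S1-x->S2 S1-y->S0 S2-x->S2 S2-y->S2

States S0..S1 record the length of the longest prefix of `xx` that matches the current input suffix. Reaching S2 means `xx` has been seen, and we stay there forever. Accept from S2.
        x   y  
>  S0   S1  S0 
   S1   S2  S0 
 * S2   S2  S2 
(> = start, * = accepting)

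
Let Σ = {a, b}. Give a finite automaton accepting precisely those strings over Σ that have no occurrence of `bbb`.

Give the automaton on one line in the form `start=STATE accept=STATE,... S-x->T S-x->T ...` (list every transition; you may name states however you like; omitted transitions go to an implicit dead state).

start=q0 accept=q0,q1,q2 q0-a->q0 q0-b->q1 q1-a->q0 q1-b->q2 q2-a->q0 q2-b->q3 q3-a->q3 q3-b->q3

Track partial matches of the forbidden pattern `bbb`. State q3 is a dead state reached once `bbb` has occurred; every other state accepts. q0 means no part of `bbb` is currently matched.
        a   b  
>* q0   q0  q1 
 * q1   q0  q2 
 * q2   q0  q3 
   q3   q3  q3 
(> = start, * = accepting)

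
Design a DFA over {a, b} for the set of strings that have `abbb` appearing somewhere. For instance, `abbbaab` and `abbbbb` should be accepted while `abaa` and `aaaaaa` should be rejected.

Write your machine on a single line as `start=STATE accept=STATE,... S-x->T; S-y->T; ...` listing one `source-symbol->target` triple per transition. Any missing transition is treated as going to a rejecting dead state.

start=s0; accept=s4; s0-a->s1; s0-b->s0; s1-a->s1; s1-b->s2; s2-a->s1; s2-b->s3; s3-a->s1; s3-b->s4; s4-a->s4; s4-b->s4

Track how much of `abbb` has been matched so far: state s0 is no progress, s4 is the absorbing accept state reached once `abbb` has occurred. Intermediate states record partial matches; on a mismatch, fall back to the longest reusable overlap.
A 5-state machine:
        a   b  
>  s0   s1  s0 
   s1   s1  s2 
   s2   s1  s3 
   s3   s1  s4 
 * s4   s4  s4 
(> = start, * = accepting)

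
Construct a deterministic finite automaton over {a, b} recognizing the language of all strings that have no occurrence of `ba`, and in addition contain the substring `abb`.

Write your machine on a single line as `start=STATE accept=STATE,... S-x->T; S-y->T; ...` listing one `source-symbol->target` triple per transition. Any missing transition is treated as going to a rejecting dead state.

start=s0; accept=s5; s0-a->s1; s0-b->s2; s1-a->s1; s1-b->s3; s2-a->s4; s2-b->s2; s3-a->s4; s3-b->s5; s4-a->s4; s4-b->s6; s5-a->s7; s5-b->s5; s6-a->s4; s6-b->s7; s7-a->s7; s7-b->s7

Handle the two conditions separately and then intersect. The first has 3 states tracking partial matches of the forbidden pattern `ba`; the second has 4 states tracking whether and how much of `abb` has been seen. A product state is a pair (one from each), accepting exactly when both do.
        a   b  
>  s0   s1  s2 
   s1   s1  s3 
   s2   s4  s2 
   s3   s4  s5 
   s4   s4  s6 
 * s5   s7  s5 
   s6   s4  s7 
   s7   s7  s7 
(> = start, * = accepting)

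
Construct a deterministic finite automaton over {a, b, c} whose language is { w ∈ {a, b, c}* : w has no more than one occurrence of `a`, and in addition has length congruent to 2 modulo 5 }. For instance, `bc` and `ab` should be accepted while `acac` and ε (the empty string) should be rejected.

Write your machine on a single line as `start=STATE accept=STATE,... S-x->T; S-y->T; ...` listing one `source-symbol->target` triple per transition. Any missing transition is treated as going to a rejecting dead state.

Run two small machines in parallel and take their product. The first has 3 states tracking the count of `a`s, saturating at 2; the second has 5 states tracking the input length modulo 5. A product state is a pair (one from each), accepting exactly when both do.
          a    b    c  
>  q0     q1   q2   q2 
   q1     q3   q4   q4 
   q2     q4   q5   q5 
   q3     q6   q6   q6 
 * q4     q6   q7   q7 
 * q5     q7   q8   q8 
   q6     q9   q9   q9 
   q7     q9  q10  q10 
   q8    q10  q11  q11 
   q9    q12  q12  q12 
   q10   q12  q13  q13 
   q11   q13   q0   q0 
   q12   q14  q14  q14 
   q13   q14   q1   q1 
   q14    q3   q3   q3 
(> = start, * = accepting)

start=q0; accept=q4,q5; q0-a->q1; q0-b->q2; q0-c->q2; q1-a->q3; q1-b->q4; q1-c->q4; q2-a->q4; q2-b->q5; q2-c->q5; q3-a->q6; q3-b->q6; q3-c->q6; q4-a->q6; q4-b->q7; q4-c->q7; q5-a->q7; q5-b->q8; q5-c->q8; q6-a->q9; q6-b->q9; q6-c->q9; q7-a->q9; q7-b->q10; q7-c->q10; q8-a->q10; q8-b->q11; q8-c->q11; q9-a->q12; q9-b->q12; q9-c->q12; q10-a->q12; q10-b->q13; q10-c->q13; q11-a->q13; q11-b->q0; q11-c->q0; q12-a->q14; q12-b->q14; q12-c->q14; q13-a->q14; q13-b->q1; q13-c->q1; q14-a->q3; q14-b->q3; q14-c->q3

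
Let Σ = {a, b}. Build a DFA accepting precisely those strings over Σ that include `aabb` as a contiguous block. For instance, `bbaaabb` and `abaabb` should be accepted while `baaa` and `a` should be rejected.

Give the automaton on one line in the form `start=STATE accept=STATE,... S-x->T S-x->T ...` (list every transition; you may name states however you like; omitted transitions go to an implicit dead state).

Track how much of `aabb` has been matched so far: state S0 is no progress, S4 is the absorbing accept state reached once `aabb` has occurred. Intermediate states record partial matches; on a mismatch, fall back to the longest reusable overlap.
        a   b  
>  S0   S1  S0 
   S1   S2  S0 
   S2   S2  S3 
   S3   S1  S4 
 * S4   S4  S4 
(> = start, * = accepting)

start=S0 accept=S4 S0-a->S1 S0-b->S0 S1-a->S2 S1-b->S0 S2-a->S2 S2-b->S3 S3-a->S1 S3-b->S4 S4-a->S4 S4-b->S4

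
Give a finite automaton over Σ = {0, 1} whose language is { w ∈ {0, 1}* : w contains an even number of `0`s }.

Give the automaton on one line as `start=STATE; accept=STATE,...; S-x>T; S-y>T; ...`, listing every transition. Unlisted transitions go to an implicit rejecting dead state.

start=A; accept=A; A-0>B; A-1>A; B-0>A; B-1>B

Keep the running count of `0`s modulo 2: each `0` advances along the cycle A → B → A while other symbols loop. Accept at A.
A 2-state machine:
       0  1 
>* A   B  A 
   B   A  B 
(> = start, * = accepting)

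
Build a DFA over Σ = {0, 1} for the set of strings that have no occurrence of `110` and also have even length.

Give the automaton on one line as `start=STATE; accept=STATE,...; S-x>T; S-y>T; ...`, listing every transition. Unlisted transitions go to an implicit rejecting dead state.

start=S0; accept=S0,S3,S4; S0-0>S1; S0-1>S2; S1-0>S0; S1-1>S3; S2-0>S0; S2-1>S4; S3-0>S1; S3-1>S5; S4-0>S6; S4-1>S5; S5-0>S6; S5-1>S4; S6-0>S6; S6-1>S6

Run two small machines in parallel and take their product. One (4 states) tracks partial matches of the forbidden pattern `110`; the other (2 states) tracks the input length modulo 2. Each combined state is a pair, one component from each; accept when both components accept. Equivalent product states are then merged.
With 7 states:
        0   1  
>* S0   S1  S2 
   S1   S0  S3 
   S2   S0  S4 
 * S3   S1  S5 
 * S4   S6  S5 
   S5   S6  S4 
   S6   S6  S6 
(> = start, * = accepting)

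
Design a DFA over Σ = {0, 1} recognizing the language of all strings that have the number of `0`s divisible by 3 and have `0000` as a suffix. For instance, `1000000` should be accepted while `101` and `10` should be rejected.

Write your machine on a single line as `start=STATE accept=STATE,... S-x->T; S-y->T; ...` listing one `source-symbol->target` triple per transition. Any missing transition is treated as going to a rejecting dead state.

Build one automaton per condition and run them in lockstep. One (3 states) tracks the count of `0`s modulo 3; the other (5 states) tracks how much of the suffix `0000` has currently been matched. Each combined state is a pair, one component from each; accept when both components accept. Equivalent product states are then merged.
        0   1  
>  S0   S1  S0 
   S1   S2  S1 
   S2   S3  S2 
   S3   S4  S0 
   S4   S5  S1 
   S5   S6  S2 
 * S6   S4  S0 
(> = start, * = accepting)

start=S0; accept=S6; S0-0->S1; S0-1->S0; S1-0->S2; S1-1->S1; S2-0->S3; S2-1->S2; S3-0->S4; S3-1->S0; S4-0->S5; S4-1->S1; S5-0->S6; S5-1->S2; S6-0->S4; S6-1->S0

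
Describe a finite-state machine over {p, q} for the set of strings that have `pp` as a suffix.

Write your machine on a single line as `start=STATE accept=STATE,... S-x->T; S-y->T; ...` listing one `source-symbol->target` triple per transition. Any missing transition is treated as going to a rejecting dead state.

start=s0; accept=s2; s0-p->s1; s0-q->s0; s1-p->s2; s1-q->s0; s2-p->s2; s2-q->s0

Remember how much of `pp` the current input suffix matches. State s0 means no match yet; s1 means the last symbol is `p`; s2 means the last 2 symbols are `pp`. Only s2 accepts. On a mismatch, fall back to the longest proper suffix that is still a prefix of `pp`.
3 states suffice.
        p   q  
>  s0   s1  s0 
   s1   s2  s0 
 * s2   s2  s0 
(> = start, * = accepting)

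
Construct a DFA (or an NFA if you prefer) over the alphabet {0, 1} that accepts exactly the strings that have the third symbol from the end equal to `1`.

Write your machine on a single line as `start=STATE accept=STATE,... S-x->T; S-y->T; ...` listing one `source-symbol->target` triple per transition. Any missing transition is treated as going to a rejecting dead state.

A DFA must remember the last 3 symbols (since which symbol is third-to-last isn't known until the input ends). Use one state per possible window of the last ≤3 symbols; accept from those whose window starts with `1`.
With 15 states:
          0    1  
>  S0     S1   S2 
   S1     S3   S4 
   S2     S5   S6 
   S3     S7   S8 
   S4     S9  S10 
   S5    S11  S12 
   S6    S13  S14 
   S7     S7   S8 
   S8     S9  S10 
   S9    S11  S12 
   S10   S13  S14 
 * S11    S7   S8 
 * S12    S9  S10 
 * S13   S11  S12 
 * S14   S13  S14 
(> = start, * = accepting)

start=S0; accept=S11,S12,S13,S14; S0-0->S1; S0-1->S2; S1-0->S3; S1-1->S4; S2-0->S5; S2-1->S6; S3-0->S7; S3-1->S8; S4-0->S9; S4-1->S10; S5-0->S11; S5-1->S12; S6-0->S13; S6-1->S14; S7-0->S7; S7-1->S8; S8-0->S9; S8-1->S10; S9-0->S11; S9-1->S12; S10-0->S13; S10-1->S14; S11-0->S7; S11-1->S8; S12-0->S9; S12-1->S10; S13-0->S11; S13-1->S12; S14-0->S13; S14-1->S14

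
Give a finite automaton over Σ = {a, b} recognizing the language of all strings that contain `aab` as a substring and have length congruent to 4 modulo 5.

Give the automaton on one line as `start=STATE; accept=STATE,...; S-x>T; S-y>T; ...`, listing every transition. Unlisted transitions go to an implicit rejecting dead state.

start=s0; accept=s11; s0-a>s1; s0-b>s2; s1-a>s3; s1-b>s4; s2-a>s5; s2-b>s4; s3-a>s6; s3-b>s7; s4-a>s8; s4-b>s9; s5-a>s6; s5-b>s9; s6-a>s10; s6-b>s11; s7-a>s11; s7-b>s11; s8-a>s10; s8-b>s12; s9-a>s13; s9-b>s12; s10-a>s14; s10-b>s15; s11-a>s15; s11-b>s15; s12-a>s16; s12-b>s0; s13-a>s14; s13-b>s0; s14-a>s17; s14-b>s18; s15-a>s18; s15-b>s18; s16-a>s17; s16-b>s2; s17-a>s3; s17-b>s19; s18-a>s19; s18-b>s19; s19-a>s7; s19-b>s7

Handle the two conditions separately and then intersect. One (4 states) tracks whether and how much of `aab` has been seen; the other (5 states) tracks the input length modulo 5. Each combined state is a pair, one component from each; accept when both components accept.
A 20-state machine:
          a    b  
>  s0     s1   s2 
   s1     s3   s4 
   s2     s5   s4 
   s3     s6   s7 
   s4     s8   s9 
   s5     s6   s9 
   s6    s10  s11 
   s7    s11  s11 
   s8    s10  s12 
   s9    s13  s12 
   s10   s14  s15 
 * s11   s15  s15 
   s12   s16   s0 
   s13   s14   s0 
   s14   s17  s18 
   s15   s18  s18 
   s16   s17   s2 
   s17    s3  s19 
   s18   s19  s19 
   s19    s7   s7 
(> = start, * = accepting)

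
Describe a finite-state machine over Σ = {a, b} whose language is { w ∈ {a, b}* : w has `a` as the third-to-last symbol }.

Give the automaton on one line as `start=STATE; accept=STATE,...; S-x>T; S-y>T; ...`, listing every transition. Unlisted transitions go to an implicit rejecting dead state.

Because acceptance depends on a position counted from the end, the machine has to buffer the most recent 3 symbols. Make each state the string of the last up-to-3 symbols read; on input `x` shift the window left and append `x`. Accept when the buffered window has length 3 and begins with `a`.
A 15-state machine:
          a    b  
>  q0     q1   q2 
   q1     q3   q4 
   q2     q5   q6 
   q3     q7   q8 
   q4     q9  q10 
   q5    q11  q12 
   q6    q13  q14 
 * q7     q7   q8 
 * q8     q9  q10 
 * q9    q11  q12 
 * q10   q13  q14 
   q11    q7   q8 
   q12    q9  q10 
   q13   q11  q12 
   q14   q13  q14 
(> = start, * = accepting)

start=q0; accept=q7,q8,q9,q10; q0-a>q1; q0-b>q2; q1-a>q3; q1-b>q4; q2-a>q5; q2-b>q6; q3-a>q7; q3-b>q8; q4-a>q9; q4-b>q10; q5-a>q11; q5-b>q12; q6-a>q13; q6-b>q14; q7-a>q7; q7-b>q8; q8-a>q9; q8-b>q10; q9-a>q11; q9-b>q12; q10-a>q13; q10-b>q14; q11-a>q7; q11-b>q8; q12-a>q9; q12-b>q10; q13-a>q11; q13-b>q12; q14-a>q13; q14-b>q14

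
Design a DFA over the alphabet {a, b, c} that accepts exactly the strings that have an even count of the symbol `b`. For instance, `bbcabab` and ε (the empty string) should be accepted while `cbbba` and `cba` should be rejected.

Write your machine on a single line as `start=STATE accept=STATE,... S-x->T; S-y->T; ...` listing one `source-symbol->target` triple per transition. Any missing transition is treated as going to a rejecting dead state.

Keep the running count of `b`s modulo 2: each `b` advances along the cycle q0 → q1 → q0 while other symbols loop. Accept at q0.
        a   b   c  
>* q0   q0  q1  q0 
   q1   q1  q0  q1 
(> = start, * = accepting)

start=q0; accept=q0; q0-a->q0; q0-b->q1; q0-c->q0; q1-a->q1; q1-b->q0; q1-c->q1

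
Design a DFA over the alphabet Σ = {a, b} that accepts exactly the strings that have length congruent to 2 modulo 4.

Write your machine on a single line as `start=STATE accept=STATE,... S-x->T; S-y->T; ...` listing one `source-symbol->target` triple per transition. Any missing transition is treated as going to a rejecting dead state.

Only the length mod 4 matters, so use a 4-cycle: from any state, every input symbol moves to the next state, wrapping s3 back to s0. Mark s2 accepting.
4 states suffice.
        a   b  
>  s0   s1  s1 
   s1   s2  s2 
 * s2   s3  s3 
   s3   s0  s0 
(> = start, * = accepting)

start=s0; accept=s2; s0-a->s1; s0-b->s1; s1-a->s2; s1-b->s2; s2-a->s3; s2-b->s3; s3-a->s0; s3-b->s0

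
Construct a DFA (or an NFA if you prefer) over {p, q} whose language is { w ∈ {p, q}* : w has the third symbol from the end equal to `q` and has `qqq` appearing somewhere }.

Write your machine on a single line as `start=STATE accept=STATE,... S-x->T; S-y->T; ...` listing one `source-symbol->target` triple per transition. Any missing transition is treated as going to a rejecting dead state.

start=s0; accept=s3,s4,s5,s6; s0-p->s0; s0-q->s1; s1-p->s0; s1-q->s2; s2-p->s0; s2-q->s3; s3-p->s4; s3-q->s3; s4-p->s5; s4-q->s6; s5-p->s7; s5-q->s8; s6-p->s9; s6-q->s10; s7-p->s7; s7-q->s8; s8-p->s9; s8-q->s10; s9-p->s5; s9-q->s6; s10-p->s4; s10-q->s3

Build one automaton per condition and run them in lockstep. The first has 15 states tracking the last 3 symbols read; the second has 4 states tracking whether and how much of `qqq` has been seen. A product state is a pair (one from each), accepting exactly when both do. Equivalent product states are then merged.
          p    q  
>  s0     s0   s1 
   s1     s0   s2 
   s2     s0   s3 
 * s3     s4   s3 
 * s4     s5   s6 
 * s5     s7   s8 
 * s6     s9  s10 
   s7     s7   s8 
   s8     s9  s10 
   s9     s5   s6 
   s10    s4   s3 
(> = start, * = accepting)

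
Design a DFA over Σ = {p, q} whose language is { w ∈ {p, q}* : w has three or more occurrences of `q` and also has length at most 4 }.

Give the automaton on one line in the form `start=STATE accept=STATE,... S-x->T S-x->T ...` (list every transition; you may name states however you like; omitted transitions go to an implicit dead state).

Run two small machines in parallel and take their product. One (5 states) tracks the count of `q`s, saturating at 4; the other (6 states) tracks the input length, saturating at 5. Each combined state is a pair, one component from each; accept when both components accept.
20 states suffice.
          p    q  
>  S0     S1   S2 
   S1     S3   S4 
   S2     S4   S5 
   S3     S6   S7 
   S4     S7   S8 
   S5     S8   S9 
   S6    S10  S11 
   S7    S11  S12 
   S8    S12  S13 
 * S9    S13  S14 
   S10   S15  S16 
   S11   S16  S17 
   S12   S17  S18 
 * S13   S18  S19 
 * S14   S19  S19 
   S15   S15  S16 
   S16   S16  S17 
   S17   S17  S18 
   S18   S18  S19 
   S19   S19  S19 
(> = start, * = accepting)

start=S0 accept=S9,S13,S14 S0-p->S1 S0-q->S2 S1-p->S3 S1-q->S4 S2-p->S4 S2-q->S5 S3-p->S6 S3-q->S7 S4-p->S7 S4-q->S8 S5-p->S8 S5-q->S9 S6-p->S10 S6-q->S11 S7-p->S11 S7-q->S12 S8-p->S12 S8-q->S13 S9-p->S13 S9-q->S14 S10-p->S15 S10-q->S16 S11-p->S16 S11-q->S17 S12-p->S17 S12-q->S18 S13-p->S18 S13-q->S19 S14-p->S19 S14-q->S19 S15-p->S15 S15-q->S16 S16-p->S16 S16-q->S17 S17-p->S17 S17-q->S18 S18-p->S18 S18-q->S19 S19-p->S19 S19-q->S19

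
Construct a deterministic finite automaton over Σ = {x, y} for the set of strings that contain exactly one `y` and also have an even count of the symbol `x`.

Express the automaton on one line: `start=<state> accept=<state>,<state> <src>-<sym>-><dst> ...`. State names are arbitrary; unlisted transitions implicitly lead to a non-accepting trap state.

start=q0 accept=q2 q0-x->q1 q0-y->q2 q1-x->q0 q1-y->q3 q2-x->q3 q2-y->q4 q3-x->q2 q3-y->q4 q4-x->q4 q4-y->q4

Build one automaton per condition and run them in lockstep. One (3 states) tracks the count of `y`s, saturating at 2; the other (2 states) tracks the count of `x`s modulo 2. Each combined state is a pair, one component from each; accept when both components accept. After merging equivalent states the machine shrinks.
A 5-state machine:
        x   y  
>  q0   q1  q2 
   q1   q0  q3 
 * q2   q3  q4 
   q3   q2  q4 
   q4   q4  q4 
(> = start, * = accepting)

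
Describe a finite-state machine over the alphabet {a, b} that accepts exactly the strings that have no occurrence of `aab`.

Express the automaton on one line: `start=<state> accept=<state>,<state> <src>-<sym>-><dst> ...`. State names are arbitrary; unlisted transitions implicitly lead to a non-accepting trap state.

start=q0 accept=q0,q1,q2 q0-a->q1 q0-b->q0 q1-a->q2 q1-b->q0 q2-a->q2 q2-b->q3 q3-a->q3 q3-b->q3

This is the complement of 'contains `aab`'. Use the same substring-matching states — q0 through q3 holding how much of `aab` has just been matched — but flip the accepting set: everything except the trap q3 accepts.
A 4-state machine:
        a   b  
>* q0   q1  q0 
 * q1   q2  q0 
 * q2   q2  q3 
   q3   q3  q3 
(> = start, * = accepting)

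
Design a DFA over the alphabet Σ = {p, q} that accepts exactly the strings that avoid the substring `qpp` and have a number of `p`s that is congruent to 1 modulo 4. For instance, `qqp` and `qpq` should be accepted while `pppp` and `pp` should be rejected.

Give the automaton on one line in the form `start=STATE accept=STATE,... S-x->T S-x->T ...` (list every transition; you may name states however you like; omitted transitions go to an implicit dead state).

Build one automaton per condition and run them in lockstep. The first has 4 states tracking partial matches of the forbidden pattern `qpp`; the second has 4 states tracking the count of `p`s modulo 4. A product state is a pair (one from each), accepting exactly when both do.
       p  q 
>  A   B  C 
 * B   D  E 
   C   F  C 
   D   G  H 
 * E   I  E 
 * F   J  E 
   G   A  K 
   H   L  H 
   I   M  H 
   J   M  J 
   K   N  K 
   L   O  K 
   M   O  M 
   N   P  C 
   O   P  O 
   P   J  P 
(> = start, * = accepting)

start=A accept=B,E,F A-p->B A-q->C B-p->D B-q->E C-p->F C-q->C D-p->G D-q->H E-p->I E-q->E F-p->J F-q->E G-p->A G-q->K H-p->L H-q->H I-p->M I-q->H J-p->M J-q->J K-p->N K-q->K L-p->O L-q->K M-p->O M-q->M N-p->P N-q->C O-p->P O-q->O P-p->J P-q->P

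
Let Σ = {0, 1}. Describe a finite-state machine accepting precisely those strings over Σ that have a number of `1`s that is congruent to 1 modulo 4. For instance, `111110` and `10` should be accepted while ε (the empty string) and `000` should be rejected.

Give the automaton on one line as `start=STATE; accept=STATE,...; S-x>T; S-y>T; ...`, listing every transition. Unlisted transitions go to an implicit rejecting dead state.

Keep the running count of `1`s modulo 4: each `1` advances along the cycle A → B → C → D → A while other symbols loop. Accept at B.
4 states suffice.
       0  1 
>  A   A  B 
 * B   B  C 
   C   C  D 
   D   D  A 
(> = start, * = accepting)

start=A; accept=B; A-0>A; A-1>B; B-0>B; B-1>C; C-0>C; C-1>D; D-0>D; D-1>A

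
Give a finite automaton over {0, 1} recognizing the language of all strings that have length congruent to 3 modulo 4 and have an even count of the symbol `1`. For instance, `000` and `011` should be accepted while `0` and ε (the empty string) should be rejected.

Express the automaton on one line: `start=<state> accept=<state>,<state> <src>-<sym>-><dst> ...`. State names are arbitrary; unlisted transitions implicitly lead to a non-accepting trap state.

start=q0 accept=q5 q0-0->q1 q0-1->q2 q1-0->q3 q1-1->q4 q2-0->q4 q2-1->q3 q3-0->q5 q3-1->q6 q4-0->q6 q4-1->q5 q5-0->q0 q5-1->q7 q6-0->q7 q6-1->q0 q7-0->q2 q7-1->q1

Build one automaton per condition and run them in lockstep. One (4 states) tracks the input length modulo 4; the other (2 states) tracks the count of `1`s modulo 2. Each combined state is a pair, one component from each; accept when both components accept.
        0   1  
>  q0   q1  q2 
   q1   q3  q4 
   q2   q4  q3 
   q3   q5  q6 
   q4   q6  q5 
 * q5   q0  q7 
   q6   q7  q0 
   q7   q2  q1 
(> = start, * = accepting)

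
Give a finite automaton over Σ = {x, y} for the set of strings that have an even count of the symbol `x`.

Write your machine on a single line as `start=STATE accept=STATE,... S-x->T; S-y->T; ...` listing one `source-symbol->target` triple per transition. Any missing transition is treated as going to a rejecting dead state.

start=q0; accept=q0; q0-x->q1; q0-y->q0; q1-x->q0; q1-y->q1

The only thing that matters is how many `x`s have appeared, reduced mod 2. Use one state per residue: q0 for 0, …, q1 for 1. Reading `x` moves to the next residue; anything else stays put. q0 is accepting.
A 2-state machine:
        x   y  
>* q0   q1  q0 
   q1   q0  q1 
(> = start, * = accepting)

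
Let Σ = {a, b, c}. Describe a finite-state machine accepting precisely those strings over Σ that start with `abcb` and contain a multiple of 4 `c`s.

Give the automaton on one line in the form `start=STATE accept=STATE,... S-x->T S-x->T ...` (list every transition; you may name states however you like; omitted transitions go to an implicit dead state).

Handle the two conditions separately and then intersect. One (6 states) tracks whether the input so far still matches the prefix `abcb`; the other (4 states) tracks the count of `c`s modulo 4. Each combined state is a pair, one component from each; accept when both components accept.
With 12 states:
          a    b    c  
>  q0     q1   q2   q3 
   q1     q2   q4   q3 
   q2     q2   q2   q3 
   q3     q3   q3   q5 
   q4     q2   q2   q6 
   q5     q5   q5   q7 
   q6     q3   q8   q5 
   q7     q7   q7   q2 
   q8     q8   q8   q9 
   q9     q9   q9  q10 
   q10   q10  q10  q11 
 * q11   q11  q11   q8 
(> = start, * = accepting)

start=q0 accept=q11 q0-a->q1 q0-b->q2 q0-c->q3 q1-a->q2 q1-b->q4 q1-c->q3 q2-a->q2 q2-b->q2 q2-c->q3 q3-a->q3 q3-b->q3 q3-c->q5 q4-a->q2 q4-b->q2 q4-c->q6 q5-a->q5 q5-b->q5 q5-c->q7 q6-a->q3 q6-b->q8 q6-c->q5 q7-a->q7 q7-b->q7 q7-c->q2 q8-a->q8 q8-b->q8 q8-c->q9 q9-a->q9 q9-b->q9 q9-c->q10 q10-a->q10 q10-b->q10 q10-c->q11 q11-a->q11 q11-b->q11 q11-c->q8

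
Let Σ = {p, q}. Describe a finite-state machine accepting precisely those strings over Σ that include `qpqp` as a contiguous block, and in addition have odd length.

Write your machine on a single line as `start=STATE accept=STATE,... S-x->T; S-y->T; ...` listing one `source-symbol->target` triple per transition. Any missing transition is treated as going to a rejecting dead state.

start=s0; accept=s9; s0-p->s1; s0-q->s2; s1-p->s0; s1-q->s3; s2-p->s4; s2-q->s3; s3-p->s5; s3-q->s2; s4-p->s1; s4-q->s6; s5-p->s0; s5-q->s7; s6-p->s8; s6-q->s3; s7-p->s9; s7-q->s2; s8-p->s9; s8-q->s9; s9-p->s8; s9-q->s8

Build one automaton per condition and run them in lockstep. One (5 states) tracks whether and how much of `qpqp` has been seen; the other (2 states) tracks the input length modulo 2. Each combined state is a pair, one component from each; accept when both components accept.
A 10-state machine:
        p   q  
>  s0   s1  s2 
   s1   s0  s3 
   s2   s4  s3 
   s3   s5  s2 
   s4   s1  s6 
   s5   s0  s7 
   s6   s8  s3 
   s7   s9  s2 
   s8   s9  s9 
 * s9   s8  s8 
(> = start, * = accepting)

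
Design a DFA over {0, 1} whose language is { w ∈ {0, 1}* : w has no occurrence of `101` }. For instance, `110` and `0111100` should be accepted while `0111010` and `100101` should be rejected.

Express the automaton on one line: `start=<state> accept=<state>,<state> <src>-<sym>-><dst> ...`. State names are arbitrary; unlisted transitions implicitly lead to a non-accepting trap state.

This is the complement of 'contains `101`'. Use the same substring-matching states — q0 through q3 holding how much of `101` has just been matched — but flip the accepting set: everything except the trap q3 accepts.
A 4-state machine:
        0   1  
>* q0   q0  q1 
 * q1   q2  q1 
 * q2   q0  q3 
   q3   q3  q3 
(> = start, * = accepting)

start=q0 accept=q0,q1,q2 q0-0->q0 q0-1->q1 q1-0->q2 q1-1->q1 q2-0->q0 q2-1->q3 q3-0->q3 q3-1->q3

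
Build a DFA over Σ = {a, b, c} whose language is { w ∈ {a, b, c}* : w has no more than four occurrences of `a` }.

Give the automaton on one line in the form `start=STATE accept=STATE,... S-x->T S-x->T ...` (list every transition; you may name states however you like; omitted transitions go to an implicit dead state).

Count `a`s, saturating at 5: states q0 through q4 mean 0 through 4 `a`s seen; q5 means more than 4. Each `a` increments (capped at q5); other symbols loop. Accept from {q0, q1, q2, q3, q4}.
With 6 states:
        a   b   c  
>* q0   q1  q0  q0 
 * q1   q2  q1  q1 
 * q2   q3  q2  q2 
 * q3   q4  q3  q3 
 * q4   q5  q4  q4 
   q5   q5  q5  q5 
(> = start, * = accepting)

start=q0 accept=q0,q1,q2,q3,q4 q0-a->q1 q0-b->q0 q0-c->q0 q1-a->q2 q1-b->q1 q1-c->q1 q2-a->q3 q2-b->q2 q2-c->q2 q3-a->q4 q3-b->q3 q3-c->q3 q4-a->q5 q4-b->q4 q4-c->q4 q5-a->q5 q5-b->q5 q5-c->q5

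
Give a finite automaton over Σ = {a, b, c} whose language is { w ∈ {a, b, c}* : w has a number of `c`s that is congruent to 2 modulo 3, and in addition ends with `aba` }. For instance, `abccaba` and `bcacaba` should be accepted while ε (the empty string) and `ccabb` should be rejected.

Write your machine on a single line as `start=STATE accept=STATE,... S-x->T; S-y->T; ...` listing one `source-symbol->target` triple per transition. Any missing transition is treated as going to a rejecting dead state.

Build one automaton per condition and run them in lockstep. One (3 states) tracks the count of `c`s modulo 3; the other (4 states) tracks how much of the suffix `aba` has currently been matched. Each combined state is a pair, one component from each; accept when both components accept. Minimizing collapses redundant product states.
        a   b   c  
>  s0   s0  s0  s1 
   s1   s1  s1  s2 
   s2   s3  s2  s0 
   s3   s3  s4  s0 
   s4   s5  s2  s0 
 * s5   s3  s4  s0 
(> = start, * = accepting)

start=s0; accept=s5; s0-a->s0; s0-b->s0; s0-c->s1; s1-a->s1; s1-b->s1; s1-c->s2; s2-a->s3; s2-b->s2; s2-c->s0; s3-a->s3; s3-b->s4; s3-c->s0; s4-a->s5; s4-b->s2; s4-c->s0; s5-a->s3; s5-b->s4; s5-c->s0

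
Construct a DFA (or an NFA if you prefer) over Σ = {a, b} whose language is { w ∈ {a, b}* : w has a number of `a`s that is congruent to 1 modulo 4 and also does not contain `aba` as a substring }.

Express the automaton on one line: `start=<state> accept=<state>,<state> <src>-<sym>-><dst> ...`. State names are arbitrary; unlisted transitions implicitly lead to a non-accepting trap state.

start=S0 accept=S1,S3,S7 S0-a->S1 S0-b->S0 S1-a->S2 S1-b->S3 S2-a->S4 S2-b->S5 S3-a->S6 S3-b->S7 S4-a->S8 S4-b->S9 S5-a->S10 S5-b->S11 S6-a->S10 S6-b->S6 S7-a->S2 S7-b->S7 S8-a->S1 S8-b->S12 S9-a->S13 S9-b->S14 S10-a->S13 S10-b->S10 S11-a->S4 S11-b->S11 S12-a->S15 S12-b->S0 S13-a->S15 S13-b->S13 S14-a->S8 S14-b->S14 S15-a->S6 S15-b->S15

Handle the two conditions separately and then intersect. One (4 states) tracks the count of `a`s modulo 4; the other (4 states) tracks partial matches of the forbidden pattern `aba`. Each combined state is a pair, one component from each; accept when both components accept.
With 16 states:
          a    b  
>  S0     S1   S0 
 * S1     S2   S3 
   S2     S4   S5 
 * S3     S6   S7 
   S4     S8   S9 
   S5    S10  S11 
   S6    S10   S6 
 * S7     S2   S7 
   S8     S1  S12 
   S9    S13  S14 
   S10   S13  S10 
   S11    S4  S11 
   S12   S15   S0 
   S13   S15  S13 
   S14    S8  S14 
   S15    S6  S15 
(> = start, * = accepting)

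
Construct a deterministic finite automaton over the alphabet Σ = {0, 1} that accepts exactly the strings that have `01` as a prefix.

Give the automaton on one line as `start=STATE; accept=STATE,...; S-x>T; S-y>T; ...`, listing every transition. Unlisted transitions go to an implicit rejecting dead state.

start=s0; accept=s2; s0-0>s1; s0-1>s3; s1-0>s3; s1-1>s2; s2-0>s2; s2-1>s2; s3-0>s3; s3-1>s3

Walk along `01` while the input agrees: from s0 take `0` to s1, and so on. Any deviation drops to the rejecting sink s3. Once s2 is reached the prefix is confirmed and every continuation is accepted.
        0   1  
>  s0   s1  s3 
   s1   s3  s2 
 * s2   s2  s2 
   s3   s3  s3 
(> = start, * = accepting)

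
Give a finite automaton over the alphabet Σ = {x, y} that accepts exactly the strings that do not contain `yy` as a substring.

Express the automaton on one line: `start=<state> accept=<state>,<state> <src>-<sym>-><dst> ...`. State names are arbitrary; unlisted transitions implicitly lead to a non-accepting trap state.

Track partial matches of the forbidden pattern `yy`. State q2 is a dead state reached once `yy` has occurred; every other state accepts. q0 means no part of `yy` is currently matched.
        x   y  
>* q0   q0  q1 
 * q1   q0  q2 
   q2   q2  q2 
(> = start, * = accepting)

start=q0 accept=q0,q1 q0-x->q0 q0-y->q1 q1-x->q0 q1-y->q2 q2-x->q2 q2-y->q2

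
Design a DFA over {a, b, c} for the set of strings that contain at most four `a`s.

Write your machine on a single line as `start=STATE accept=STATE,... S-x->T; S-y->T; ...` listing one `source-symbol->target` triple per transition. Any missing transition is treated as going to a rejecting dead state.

start=s0; accept=s0,s1,s2,s3,s4; s0-a->s1; s0-b->s0; s0-c->s0; s1-a->s2; s1-b->s1; s1-c->s1; s2-a->s3; s2-b->s2; s2-c->s2; s3-a->s4; s3-b->s3; s3-c->s3; s4-a->s5; s4-b->s4; s4-c->s4; s5-a->s5; s5-b->s5; s5-c->s5

Only the number of `a`s matters, and only up to 5. Make a chain s0 → s1 → s2 → s3 → s4 → s5 advanced by each `a` (with s5 absorbing); every other symbol self-loops. The accepting set is {s0, s1, s2, s3, s4}.
With 6 states:
        a   b   c  
>* s0   s1  s0  s0 
 * s1   s2  s1  s1 
 * s2   s3  s2  s2 
 * s3   s4  s3  s3 
 * s4   s5  s4  s4 
   s5   s5  s5  s5 
(> = start, * = accepting)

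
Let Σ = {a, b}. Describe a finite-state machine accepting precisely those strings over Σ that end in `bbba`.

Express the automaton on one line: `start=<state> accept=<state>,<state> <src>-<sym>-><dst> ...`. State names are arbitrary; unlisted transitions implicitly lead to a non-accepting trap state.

Let each state record the length of the longest suffix of the input read so far that is also a prefix of `bbba`. S1 means the last symbol is `b`; S2 means the last 2 symbols are `bb`; S3 means the last 3 symbols are `bbb`; S4 means the last 4 symbols are `bbba`. Accept only at S4, where the string currently ends in `bbba`.
        a   b  
>  S0   S0  S1 
   S1   S0  S2 
   S2   S0  S3 
   S3   S4  S3 
 * S4   S0  S1 
(> = start, * = accepting)

start=S0 accept=S4 S0-a->S0 S0-b->S1 S1-a->S0 S1-b->S2 S2-a->S0 S2-b->S3 S3-a->S4 S3-b->S3 S4-a->S0 S4-b->S1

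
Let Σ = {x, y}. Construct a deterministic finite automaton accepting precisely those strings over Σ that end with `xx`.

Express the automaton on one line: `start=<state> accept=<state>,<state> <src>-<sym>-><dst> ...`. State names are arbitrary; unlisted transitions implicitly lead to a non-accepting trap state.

start=A accept=C A-x->B A-y->A B-x->C B-y->A C-x->C C-y->A

Let each state record the length of the longest suffix of the input read so far that is also a prefix of `xx`. B means the last symbol is `x`; C means the last 2 symbols are `xx`. Accept only at C, where the string currently ends in `xx`.
A 3-state machine:
       x  y 
>  A   B  A 
   B   C  A 
 * C   C  A 
(> = start, * = accepting)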